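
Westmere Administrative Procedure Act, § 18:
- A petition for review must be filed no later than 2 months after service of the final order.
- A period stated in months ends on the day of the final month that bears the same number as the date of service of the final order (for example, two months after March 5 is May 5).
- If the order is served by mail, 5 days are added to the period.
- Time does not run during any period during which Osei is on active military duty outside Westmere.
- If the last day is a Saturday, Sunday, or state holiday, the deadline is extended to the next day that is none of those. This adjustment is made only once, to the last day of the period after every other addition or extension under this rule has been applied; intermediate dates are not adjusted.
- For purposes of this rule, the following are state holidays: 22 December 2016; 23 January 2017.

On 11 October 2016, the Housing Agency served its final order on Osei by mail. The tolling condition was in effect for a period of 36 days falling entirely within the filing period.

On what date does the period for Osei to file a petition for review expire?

2 months after 11 October 2016 is December 11, 2016.
Service was by mail, adding 5 days: December 11, 2016 + 5 days = December 16, 2016.
Tolling adds 36 days: December 16, 2016 + 36 days = January 21, 2017.
January 21, 2017 is Saturday; January 22, 2017 is Sunday; January 23, 2017 is a listed holiday. The next qualifying day is January 24, 2017.

January 24, 2017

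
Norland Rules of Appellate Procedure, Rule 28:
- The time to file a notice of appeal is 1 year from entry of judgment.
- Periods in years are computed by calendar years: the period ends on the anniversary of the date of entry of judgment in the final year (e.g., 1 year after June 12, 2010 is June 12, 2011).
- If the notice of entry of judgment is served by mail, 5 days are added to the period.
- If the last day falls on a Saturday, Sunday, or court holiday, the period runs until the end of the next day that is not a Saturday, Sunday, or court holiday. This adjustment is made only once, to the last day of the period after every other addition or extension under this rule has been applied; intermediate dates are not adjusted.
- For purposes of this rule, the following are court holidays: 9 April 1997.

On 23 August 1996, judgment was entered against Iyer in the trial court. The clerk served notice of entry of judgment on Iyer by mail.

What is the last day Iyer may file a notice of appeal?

August 28, 1997

1 year after 23 August 1996 is August 23, 1997.
Service was by mail, adding 5 days: August 23, 1997 + 5 days = August 28, 1997.
August 28, 1997 is a Thursday and not a court holiday, so no extension applies.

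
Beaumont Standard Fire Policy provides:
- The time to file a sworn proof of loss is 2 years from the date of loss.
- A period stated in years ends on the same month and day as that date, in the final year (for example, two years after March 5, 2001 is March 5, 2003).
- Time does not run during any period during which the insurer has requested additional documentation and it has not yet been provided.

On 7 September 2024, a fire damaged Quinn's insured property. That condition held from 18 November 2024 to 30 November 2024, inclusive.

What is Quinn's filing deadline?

September 20, 2026

2 years after 7 September 2024 is September 7, 2026.
From November 18, 2024 through November 30, 2024 inclusive is 13 days; tolling adds 13 days: September 7, 2026 + 13 days = September 20, 2026.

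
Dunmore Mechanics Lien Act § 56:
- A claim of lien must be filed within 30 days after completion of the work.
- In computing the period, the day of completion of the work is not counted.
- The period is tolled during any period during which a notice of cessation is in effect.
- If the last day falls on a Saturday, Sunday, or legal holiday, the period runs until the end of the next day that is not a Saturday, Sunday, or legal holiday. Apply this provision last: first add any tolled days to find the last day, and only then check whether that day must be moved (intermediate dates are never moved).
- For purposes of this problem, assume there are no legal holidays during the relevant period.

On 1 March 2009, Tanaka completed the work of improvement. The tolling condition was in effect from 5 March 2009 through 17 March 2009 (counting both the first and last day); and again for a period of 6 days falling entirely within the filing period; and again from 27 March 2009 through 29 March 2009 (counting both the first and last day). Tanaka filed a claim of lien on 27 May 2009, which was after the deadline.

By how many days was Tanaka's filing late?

35 days

30 days after 1 March 2009 is March 31, 2009.
From March 5, 2009 through March 17, 2009 inclusive is 13 days; tolling adds 13 days: March 31, 2009 + 13 days = April 13, 2009.
Tolling adds 6 days: April 13, 2009 + 6 days = April 19, 2009.
From March 27, 2009 through March 29, 2009 inclusive is 3 days; tolling adds 3 days: April 19, 2009 + 3 days = April 22, 2009.
April 22, 2009 is a Wednesday and not a legal holiday, so no extension applies.
The deadline is April 22, 2009; from April 22, 2009 to May 27, 2009 is 35 days.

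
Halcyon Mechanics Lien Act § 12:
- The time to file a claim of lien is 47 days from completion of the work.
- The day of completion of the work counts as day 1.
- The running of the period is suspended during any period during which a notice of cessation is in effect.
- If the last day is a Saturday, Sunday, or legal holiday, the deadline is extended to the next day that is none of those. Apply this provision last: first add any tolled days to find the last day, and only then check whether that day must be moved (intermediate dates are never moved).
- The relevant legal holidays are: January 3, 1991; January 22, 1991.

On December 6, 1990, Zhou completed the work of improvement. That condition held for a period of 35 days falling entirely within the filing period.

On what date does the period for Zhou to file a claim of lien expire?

February 25, 1991

Counting December 6, 1990 as day 1, day 47 is January 21, 1991.
Tolling adds 35 days: January 21, 1991 + 35 days = February 25, 1991.
February 25, 1991 is a Monday and not a legal holiday, so no extension applies.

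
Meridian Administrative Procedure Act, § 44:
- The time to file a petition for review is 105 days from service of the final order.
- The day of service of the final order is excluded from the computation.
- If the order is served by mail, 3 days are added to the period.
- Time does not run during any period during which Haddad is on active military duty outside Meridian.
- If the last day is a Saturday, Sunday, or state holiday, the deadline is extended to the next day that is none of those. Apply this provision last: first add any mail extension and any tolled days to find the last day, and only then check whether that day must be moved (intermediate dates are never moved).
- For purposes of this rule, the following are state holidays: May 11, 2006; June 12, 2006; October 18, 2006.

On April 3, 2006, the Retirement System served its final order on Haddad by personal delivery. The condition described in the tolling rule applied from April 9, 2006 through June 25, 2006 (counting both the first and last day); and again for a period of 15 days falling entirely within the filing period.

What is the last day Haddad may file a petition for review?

October 19, 2006

105 days after April 3, 2006 is July 17, 2006.
Service was not by mail, so no mail extension applies.
From April 9, 2006 through June 25, 2006 inclusive is 78 days; tolling adds 78 days: July 17, 2006 + 78 days = October 3, 2006.
Tolling adds 15 days: October 3, 2006 + 15 days = October 18, 2006.
October 18, 2006 is a listed holiday. The next qualifying day is October 19, 2006.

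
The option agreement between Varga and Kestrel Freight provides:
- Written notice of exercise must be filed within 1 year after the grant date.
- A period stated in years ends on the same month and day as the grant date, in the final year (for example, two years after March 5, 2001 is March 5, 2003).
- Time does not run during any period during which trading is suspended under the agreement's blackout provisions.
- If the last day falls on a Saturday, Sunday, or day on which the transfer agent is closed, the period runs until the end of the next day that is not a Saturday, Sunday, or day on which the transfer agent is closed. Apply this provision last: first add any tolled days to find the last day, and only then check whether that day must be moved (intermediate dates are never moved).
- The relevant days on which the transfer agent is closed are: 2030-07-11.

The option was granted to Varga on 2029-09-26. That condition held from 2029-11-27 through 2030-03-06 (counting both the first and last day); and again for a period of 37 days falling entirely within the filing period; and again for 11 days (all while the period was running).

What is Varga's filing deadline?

1 year after 2029-09-26 is September 26, 2030.
From November 27, 2029 through March 6, 2030 inclusive is 100 days; tolling adds 100 days: September 26, 2030 + 100 days = January 4, 2031.
Tolling adds 37 days: January 4, 2031 + 37 days = February 10, 2031.
Tolling adds 11 days: February 10, 2031 + 11 days = February 21, 2031.
February 21, 2031 is a Friday and not a day on which the transfer agent is closed, so no extension applies.

February 21, 2031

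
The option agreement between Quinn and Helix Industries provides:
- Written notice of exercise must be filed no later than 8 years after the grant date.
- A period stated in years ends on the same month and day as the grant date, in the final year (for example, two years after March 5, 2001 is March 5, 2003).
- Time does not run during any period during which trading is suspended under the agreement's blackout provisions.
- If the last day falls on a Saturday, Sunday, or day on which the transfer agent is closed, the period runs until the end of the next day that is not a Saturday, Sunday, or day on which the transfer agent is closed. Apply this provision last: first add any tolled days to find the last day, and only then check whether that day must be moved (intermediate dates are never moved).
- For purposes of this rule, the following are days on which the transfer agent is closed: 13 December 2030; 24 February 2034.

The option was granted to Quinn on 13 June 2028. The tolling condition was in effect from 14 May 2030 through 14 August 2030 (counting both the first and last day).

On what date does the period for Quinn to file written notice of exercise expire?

September 15, 2036

8 years after 13 June 2028 is June 13, 2036.
From May 14, 2030 through August 14, 2030 inclusive is 93 days; tolling adds 93 days: June 13, 2036 + 93 days = September 14, 2036.
September 14, 2036 is Sunday. The next qualifying day is September 15, 2036.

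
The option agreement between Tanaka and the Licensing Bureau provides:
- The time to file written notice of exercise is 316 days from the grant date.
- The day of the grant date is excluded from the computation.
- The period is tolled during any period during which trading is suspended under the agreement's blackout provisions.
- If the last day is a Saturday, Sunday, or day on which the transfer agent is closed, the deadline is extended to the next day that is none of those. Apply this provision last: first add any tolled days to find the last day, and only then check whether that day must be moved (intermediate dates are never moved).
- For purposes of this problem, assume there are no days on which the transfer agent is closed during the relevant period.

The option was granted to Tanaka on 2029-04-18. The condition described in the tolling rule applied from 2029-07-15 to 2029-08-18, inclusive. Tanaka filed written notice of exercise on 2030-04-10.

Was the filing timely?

No

316 days after 2029-04-18 is February 28, 2030.
From July 15, 2029 through August 18, 2029 inclusive is 35 days; tolling adds 35 days: February 28, 2030 + 35 days = April 4, 2030.
April 4, 2030 is a Thursday and not a day on which the transfer agent is closed, so no extension applies.
The deadline is April 4, 2030; the filing on April 10, 2030 is after that date.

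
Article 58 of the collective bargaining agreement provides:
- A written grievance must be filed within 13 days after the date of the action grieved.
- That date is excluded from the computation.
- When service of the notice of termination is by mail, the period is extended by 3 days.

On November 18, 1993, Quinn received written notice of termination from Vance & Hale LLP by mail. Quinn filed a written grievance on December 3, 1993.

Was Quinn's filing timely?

13 days after November 18, 1993 is December 1, 1993.
Service was by mail, adding 3 days: December 1, 1993 + 3 days = December 4, 1993.
The deadline is December 4, 1993; the filing on December 3, 1993 is on or before that date.

Yes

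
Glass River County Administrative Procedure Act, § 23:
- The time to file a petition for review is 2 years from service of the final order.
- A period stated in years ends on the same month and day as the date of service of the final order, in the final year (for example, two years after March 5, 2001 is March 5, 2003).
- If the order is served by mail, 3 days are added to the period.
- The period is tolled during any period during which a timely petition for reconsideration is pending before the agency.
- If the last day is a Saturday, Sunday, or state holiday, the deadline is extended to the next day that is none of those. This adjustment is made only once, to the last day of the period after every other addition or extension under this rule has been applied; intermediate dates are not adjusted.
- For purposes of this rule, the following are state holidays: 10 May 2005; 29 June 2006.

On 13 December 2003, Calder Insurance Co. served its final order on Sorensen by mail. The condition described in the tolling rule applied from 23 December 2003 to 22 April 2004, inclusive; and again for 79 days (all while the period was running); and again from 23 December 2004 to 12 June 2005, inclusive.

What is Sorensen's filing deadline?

2 years after 13 December 2003 is December 13, 2005.
Service was by mail, adding 3 days: December 13, 2005 + 3 days = December 16, 2005.
From December 23, 2003 through April 22, 2004 inclusive is 122 days; tolling adds 122 days: December 16, 2005 + 122 days = April 17, 2006.
Tolling adds 79 days: April 17, 2006 + 79 days = July 5, 2006.
From December 23, 2004 through June 12, 2005 inclusive is 172 days; tolling adds 172 days: July 5, 2006 + 172 days = December 24, 2006.
December 24, 2006 is Sunday. The next qualifying day is December 25, 2006.

December 25, 2006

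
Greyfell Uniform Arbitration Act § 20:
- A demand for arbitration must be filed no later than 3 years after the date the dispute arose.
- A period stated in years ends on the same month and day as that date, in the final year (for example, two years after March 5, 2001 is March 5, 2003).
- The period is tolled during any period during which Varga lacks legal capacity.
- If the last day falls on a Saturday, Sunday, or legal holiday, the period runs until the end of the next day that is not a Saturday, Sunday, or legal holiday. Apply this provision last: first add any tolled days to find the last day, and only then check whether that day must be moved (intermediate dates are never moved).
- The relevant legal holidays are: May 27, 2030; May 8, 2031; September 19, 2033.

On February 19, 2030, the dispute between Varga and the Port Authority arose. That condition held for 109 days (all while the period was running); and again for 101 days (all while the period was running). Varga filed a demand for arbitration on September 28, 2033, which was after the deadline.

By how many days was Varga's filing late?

3 years after February 19, 2030 is February 19, 2033.
Tolling adds 109 days: February 19, 2033 + 109 days = June 8, 2033.
Tolling adds 101 days: June 8, 2033 + 101 days = September 17, 2033.
September 17, 2033 is Saturday; September 18, 2033 is Sunday; September 19, 2033 is a listed holiday. The next qualifying day is September 20, 2033.
The deadline is September 20, 2033; from September 20, 2033 to September 28, 2033 is 8 days.

8 days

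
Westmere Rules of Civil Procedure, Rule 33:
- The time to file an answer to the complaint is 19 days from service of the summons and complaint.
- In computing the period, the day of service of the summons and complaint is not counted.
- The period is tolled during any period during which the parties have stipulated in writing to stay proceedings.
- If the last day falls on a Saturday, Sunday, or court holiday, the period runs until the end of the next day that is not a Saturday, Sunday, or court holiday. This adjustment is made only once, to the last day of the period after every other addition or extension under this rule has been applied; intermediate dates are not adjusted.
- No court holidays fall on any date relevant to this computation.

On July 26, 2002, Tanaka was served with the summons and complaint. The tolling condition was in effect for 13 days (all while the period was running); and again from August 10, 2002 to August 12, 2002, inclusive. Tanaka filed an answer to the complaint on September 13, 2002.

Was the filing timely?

19 days after July 26, 2002 is August 14, 2002.
Tolling adds 13 days: August 14, 2002 + 13 days = August 27, 2002.
From August 10, 2002 through August 12, 2002 inclusive is 3 days; tolling adds 3 days: August 27, 2002 + 3 days = August 30, 2002.
August 30, 2002 is a Friday and not a court holiday, so no extension applies.
The deadline is August 30, 2002; the filing on September 13, 2002 is after that date.

No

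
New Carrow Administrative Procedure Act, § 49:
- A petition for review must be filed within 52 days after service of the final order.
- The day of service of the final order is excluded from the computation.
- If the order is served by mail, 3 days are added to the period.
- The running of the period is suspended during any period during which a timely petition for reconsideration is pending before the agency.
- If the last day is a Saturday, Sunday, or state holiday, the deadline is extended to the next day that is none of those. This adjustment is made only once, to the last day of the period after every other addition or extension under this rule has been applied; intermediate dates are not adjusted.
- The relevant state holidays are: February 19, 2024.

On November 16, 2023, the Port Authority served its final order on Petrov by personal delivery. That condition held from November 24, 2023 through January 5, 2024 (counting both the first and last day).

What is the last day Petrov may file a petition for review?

February 20, 2024

52 days after November 16, 2023 is January 7, 2024.
Service was not by mail, so no mail extension applies.
From November 24, 2023 through January 5, 2024 inclusive is 43 days; tolling adds 43 days: January 7, 2024 + 43 days = February 19, 2024.
February 19, 2024 is a listed holiday. The next qualifying day is February 20, 2024.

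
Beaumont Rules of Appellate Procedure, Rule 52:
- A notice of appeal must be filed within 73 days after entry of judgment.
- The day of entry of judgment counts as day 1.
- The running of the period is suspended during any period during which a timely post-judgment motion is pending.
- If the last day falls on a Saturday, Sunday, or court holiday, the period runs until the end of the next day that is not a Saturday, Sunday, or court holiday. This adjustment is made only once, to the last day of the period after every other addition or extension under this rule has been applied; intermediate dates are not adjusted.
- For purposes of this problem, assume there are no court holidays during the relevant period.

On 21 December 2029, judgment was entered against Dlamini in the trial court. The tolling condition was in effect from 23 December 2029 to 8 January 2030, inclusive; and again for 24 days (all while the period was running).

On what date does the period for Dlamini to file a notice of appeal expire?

April 15, 2030

Counting 21 December 2029 as day 1, day 73 is March 3, 2030.
From December 23, 2029 through January 8, 2030 inclusive is 17 days; tolling adds 17 days: March 3, 2030 + 17 days = March 20, 2030.
Tolling adds 24 days: March 20, 2030 + 24 days = April 13, 2030.
April 13, 2030 is Saturday; April 14, 2030 is Sunday. The next qualifying day is April 15, 2030.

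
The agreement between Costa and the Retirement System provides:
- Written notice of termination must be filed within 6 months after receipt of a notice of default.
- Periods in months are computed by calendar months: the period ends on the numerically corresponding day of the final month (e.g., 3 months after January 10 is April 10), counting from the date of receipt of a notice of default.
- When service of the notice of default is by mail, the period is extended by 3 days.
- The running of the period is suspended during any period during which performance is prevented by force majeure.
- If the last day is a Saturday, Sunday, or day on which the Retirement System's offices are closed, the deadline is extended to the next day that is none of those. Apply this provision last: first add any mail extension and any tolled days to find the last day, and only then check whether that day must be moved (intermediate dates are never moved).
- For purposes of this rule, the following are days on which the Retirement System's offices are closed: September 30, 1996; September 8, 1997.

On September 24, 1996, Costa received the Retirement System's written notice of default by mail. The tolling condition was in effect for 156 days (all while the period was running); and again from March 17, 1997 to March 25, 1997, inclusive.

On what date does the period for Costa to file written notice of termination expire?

6 months after September 24, 1996 is March 24, 1997.
Service was by mail, adding 3 days: March 24, 1997 + 3 days = March 27, 1997.
Tolling adds 156 days: March 27, 1997 + 156 days = August 30, 1997.
From March 17, 1997 through March 25, 1997 inclusive is 9 days; tolling adds 9 days: August 30, 1997 + 9 days = September 8, 1997.
September 8, 1997 is a listed holiday. The next qualifying day is September 9, 1997.

September 9, 1997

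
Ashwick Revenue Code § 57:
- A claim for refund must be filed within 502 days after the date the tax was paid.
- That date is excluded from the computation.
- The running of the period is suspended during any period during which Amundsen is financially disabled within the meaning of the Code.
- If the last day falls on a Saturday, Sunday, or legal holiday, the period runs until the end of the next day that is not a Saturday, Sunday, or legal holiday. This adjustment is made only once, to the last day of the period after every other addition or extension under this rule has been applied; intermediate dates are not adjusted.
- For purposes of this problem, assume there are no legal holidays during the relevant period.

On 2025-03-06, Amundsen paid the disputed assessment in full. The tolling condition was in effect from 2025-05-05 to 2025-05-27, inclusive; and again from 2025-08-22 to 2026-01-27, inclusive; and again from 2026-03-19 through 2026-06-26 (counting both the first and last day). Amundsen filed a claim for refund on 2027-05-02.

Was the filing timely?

502 days after 2025-03-06 is July 21, 2026.
From May 5, 2025 through May 27, 2025 inclusive is 23 days; tolling adds 23 days: July 21, 2026 + 23 days = August 13, 2026.
From August 22, 2025 through January 27, 2026 inclusive is 159 days; tolling adds 159 days: August 13, 2026 + 159 days = January 19, 2027.
From March 19, 2026 through June 26, 2026 inclusive is 100 days; tolling adds 100 days: January 19, 2027 + 100 days = April 29, 2027.
April 29, 2027 is a Thursday and not a legal holiday, so no extension applies.
The deadline is April 29, 2027; the filing on May 2, 2027 is after that date.

No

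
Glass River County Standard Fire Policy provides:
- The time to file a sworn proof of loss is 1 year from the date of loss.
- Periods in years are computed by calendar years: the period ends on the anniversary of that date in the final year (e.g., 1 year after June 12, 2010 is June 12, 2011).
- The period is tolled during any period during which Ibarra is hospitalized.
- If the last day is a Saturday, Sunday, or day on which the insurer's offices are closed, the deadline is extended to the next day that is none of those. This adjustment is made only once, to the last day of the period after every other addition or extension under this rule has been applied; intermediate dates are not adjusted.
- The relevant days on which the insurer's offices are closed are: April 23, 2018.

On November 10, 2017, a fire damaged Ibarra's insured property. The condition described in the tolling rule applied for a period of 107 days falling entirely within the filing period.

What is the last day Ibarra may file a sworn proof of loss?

1 year after November 10, 2017 is November 10, 2018.
Tolling adds 107 days: November 10, 2018 + 107 days = February 25, 2019.
February 25, 2019 is a Monday and not a day on which the insurer's offices are closed, so no extension applies.

February 25, 2019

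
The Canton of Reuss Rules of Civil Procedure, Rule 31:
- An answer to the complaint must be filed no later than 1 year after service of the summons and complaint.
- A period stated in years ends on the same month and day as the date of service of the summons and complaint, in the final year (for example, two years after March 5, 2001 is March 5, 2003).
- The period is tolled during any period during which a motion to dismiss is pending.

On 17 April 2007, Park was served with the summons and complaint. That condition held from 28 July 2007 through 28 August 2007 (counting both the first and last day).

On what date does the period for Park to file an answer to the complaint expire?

1 year after 17 April 2007 is April 17, 2008.
From July 28, 2007 through August 28, 2007 inclusive is 32 days; tolling adds 32 days: April 17, 2008 + 32 days = May 19, 2008.

May 19, 2008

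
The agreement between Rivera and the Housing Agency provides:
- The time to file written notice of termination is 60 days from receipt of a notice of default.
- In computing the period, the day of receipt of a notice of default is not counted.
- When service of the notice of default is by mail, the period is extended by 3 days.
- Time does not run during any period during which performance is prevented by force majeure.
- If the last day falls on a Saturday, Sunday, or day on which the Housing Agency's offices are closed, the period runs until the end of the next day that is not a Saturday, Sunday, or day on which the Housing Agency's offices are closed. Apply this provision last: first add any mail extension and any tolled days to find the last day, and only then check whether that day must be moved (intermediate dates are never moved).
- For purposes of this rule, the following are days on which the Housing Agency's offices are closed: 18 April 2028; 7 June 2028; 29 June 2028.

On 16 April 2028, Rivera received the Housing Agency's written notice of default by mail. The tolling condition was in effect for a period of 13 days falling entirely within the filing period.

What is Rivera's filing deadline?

July 3, 2028

60 days after 16 April 2028 is June 15, 2028.
Service was by mail, adding 3 days: June 15, 2028 + 3 days = June 18, 2028.
Tolling adds 13 days: June 18, 2028 + 13 days = July 1, 2028.
July 1, 2028 is Saturday; July 2, 2028 is Sunday. The next qualifying day is July 3, 2028.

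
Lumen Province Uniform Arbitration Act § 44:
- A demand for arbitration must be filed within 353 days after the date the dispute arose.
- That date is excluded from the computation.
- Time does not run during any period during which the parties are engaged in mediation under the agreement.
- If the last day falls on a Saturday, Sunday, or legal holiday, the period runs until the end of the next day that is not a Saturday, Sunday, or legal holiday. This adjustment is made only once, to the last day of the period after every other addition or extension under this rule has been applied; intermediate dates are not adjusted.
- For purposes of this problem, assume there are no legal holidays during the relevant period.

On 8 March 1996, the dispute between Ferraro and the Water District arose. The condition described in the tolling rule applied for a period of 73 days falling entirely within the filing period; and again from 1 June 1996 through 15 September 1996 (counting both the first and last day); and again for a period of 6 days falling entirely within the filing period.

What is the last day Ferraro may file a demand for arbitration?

August 29, 1997

353 days after 8 March 1996 is February 24, 1997.
Tolling adds 73 days: February 24, 1997 + 73 days = May 8, 1997.
From June 1, 1996 through September 15, 1996 inclusive is 107 days; tolling adds 107 days: May 8, 1997 + 107 days = August 23, 1997.
Tolling adds 6 days: August 23, 1997 + 6 days = August 29, 1997.
August 29, 1997 is a Friday and not a legal holiday, so no extension applies.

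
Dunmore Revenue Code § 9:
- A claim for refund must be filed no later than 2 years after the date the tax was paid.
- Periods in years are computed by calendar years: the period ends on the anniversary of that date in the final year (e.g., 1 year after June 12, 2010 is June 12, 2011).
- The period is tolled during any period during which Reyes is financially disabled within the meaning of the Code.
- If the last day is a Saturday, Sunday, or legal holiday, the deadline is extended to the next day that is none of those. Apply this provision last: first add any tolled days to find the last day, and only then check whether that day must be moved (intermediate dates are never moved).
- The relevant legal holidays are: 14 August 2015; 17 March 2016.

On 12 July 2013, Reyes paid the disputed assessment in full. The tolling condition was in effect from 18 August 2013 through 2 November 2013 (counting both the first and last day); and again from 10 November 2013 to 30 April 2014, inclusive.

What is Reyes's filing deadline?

March 18, 2016

2 years after 12 July 2013 is July 12, 2015.
From August 18, 2013 through November 2, 2013 inclusive is 77 days; tolling adds 77 days: July 12, 2015 + 77 days = September 27, 2015.
From November 10, 2013 through April 30, 2014 inclusive is 172 days; tolling adds 172 days: September 27, 2015 + 172 days = March 17, 2016.
March 17, 2016 is a listed holiday. The next qualifying day is March 18, 2016.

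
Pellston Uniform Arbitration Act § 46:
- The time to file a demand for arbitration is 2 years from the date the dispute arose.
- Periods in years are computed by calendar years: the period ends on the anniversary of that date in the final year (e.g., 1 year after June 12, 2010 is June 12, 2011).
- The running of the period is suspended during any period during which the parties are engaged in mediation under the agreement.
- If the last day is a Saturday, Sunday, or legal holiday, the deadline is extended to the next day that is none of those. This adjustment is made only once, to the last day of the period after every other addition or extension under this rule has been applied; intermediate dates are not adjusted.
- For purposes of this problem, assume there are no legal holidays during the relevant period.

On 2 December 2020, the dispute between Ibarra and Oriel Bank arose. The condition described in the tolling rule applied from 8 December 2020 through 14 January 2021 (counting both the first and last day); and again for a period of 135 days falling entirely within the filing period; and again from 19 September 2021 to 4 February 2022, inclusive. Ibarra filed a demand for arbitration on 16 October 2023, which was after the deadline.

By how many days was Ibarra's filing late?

6 days

2 years after 2 December 2020 is December 2, 2022.
From December 8, 2020 through January 14, 2021 inclusive is 38 days; tolling adds 38 days: December 2, 2022 + 38 days = January 9, 2023.
Tolling adds 135 days: January 9, 2023 + 135 days = May 24, 2023.
From September 19, 2021 through February 4, 2022 inclusive is 139 days; tolling adds 139 days: May 24, 2023 + 139 days = October 10, 2023.
October 10, 2023 is a Tuesday and not a legal holiday, so no extension applies.
The deadline is October 10, 2023; from October 10, 2023 to October 16, 2023 is 6 days.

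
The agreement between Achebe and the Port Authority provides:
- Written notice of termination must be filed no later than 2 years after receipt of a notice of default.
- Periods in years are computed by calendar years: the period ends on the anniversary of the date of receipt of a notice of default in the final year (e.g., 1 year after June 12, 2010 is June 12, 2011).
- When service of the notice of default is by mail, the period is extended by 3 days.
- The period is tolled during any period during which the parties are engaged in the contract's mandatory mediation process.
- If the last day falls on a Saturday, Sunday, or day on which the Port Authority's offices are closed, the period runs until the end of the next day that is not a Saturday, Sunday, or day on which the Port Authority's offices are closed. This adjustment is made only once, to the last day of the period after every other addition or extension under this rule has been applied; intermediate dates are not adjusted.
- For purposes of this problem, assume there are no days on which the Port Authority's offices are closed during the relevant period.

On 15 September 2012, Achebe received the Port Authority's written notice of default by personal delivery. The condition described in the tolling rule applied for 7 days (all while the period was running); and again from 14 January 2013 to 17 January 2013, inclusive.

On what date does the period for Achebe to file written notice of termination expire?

2 years after 15 September 2012 is September 15, 2014.
Service was not by mail, so no mail extension applies.
Tolling adds 7 days: September 15, 2014 + 7 days = September 22, 2014.
From January 14, 2013 through January 17, 2013 inclusive is 4 days; tolling adds 4 days: September 22, 2014 + 4 days = September 26, 2014.
September 26, 2014 is a Friday and not a day on which the Port Authority's offices are closed, so no extension applies.

September 26, 2014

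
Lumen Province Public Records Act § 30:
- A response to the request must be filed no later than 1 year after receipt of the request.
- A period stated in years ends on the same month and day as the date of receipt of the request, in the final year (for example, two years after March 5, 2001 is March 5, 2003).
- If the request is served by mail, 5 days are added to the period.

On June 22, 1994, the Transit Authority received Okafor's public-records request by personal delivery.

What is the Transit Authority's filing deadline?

June 22, 1995

1 year after June 22, 1994 is June 22, 1995.
Service was not by mail, so no mail extension applies.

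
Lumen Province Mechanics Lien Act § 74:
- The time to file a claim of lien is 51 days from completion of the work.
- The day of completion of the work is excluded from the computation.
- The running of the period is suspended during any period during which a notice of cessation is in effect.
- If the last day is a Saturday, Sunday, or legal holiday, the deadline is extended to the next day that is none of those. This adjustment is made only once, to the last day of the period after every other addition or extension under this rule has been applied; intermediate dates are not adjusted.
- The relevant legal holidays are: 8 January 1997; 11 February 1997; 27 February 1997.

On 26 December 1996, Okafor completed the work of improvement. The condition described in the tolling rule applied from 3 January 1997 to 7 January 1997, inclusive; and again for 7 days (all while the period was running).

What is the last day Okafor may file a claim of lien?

February 28, 1997

51 days after 26 December 1996 is February 15, 1997.
From January 3, 1997 through January 7, 1997 inclusive is 5 days; tolling adds 5 days: February 15, 1997 + 5 days = February 20, 1997.
Tolling adds 7 days: February 20, 1997 + 7 days = February 27, 1997.
February 27, 1997 is a listed holiday. The next qualifying day is February 28, 1997.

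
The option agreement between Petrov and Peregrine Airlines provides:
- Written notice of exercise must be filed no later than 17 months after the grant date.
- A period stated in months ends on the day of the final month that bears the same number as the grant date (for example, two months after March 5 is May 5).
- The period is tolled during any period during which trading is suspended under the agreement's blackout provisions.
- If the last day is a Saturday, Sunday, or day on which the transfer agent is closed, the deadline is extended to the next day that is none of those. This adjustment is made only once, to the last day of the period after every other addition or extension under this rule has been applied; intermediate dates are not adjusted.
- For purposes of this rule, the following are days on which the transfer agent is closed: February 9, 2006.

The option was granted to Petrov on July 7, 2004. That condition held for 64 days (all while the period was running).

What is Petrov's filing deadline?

17 months after July 7, 2004 is December 7, 2005.
Tolling adds 64 days: December 7, 2005 + 64 days = February 9, 2006.
February 9, 2006 is a listed holiday. The next qualifying day is February 10, 2006.

February 10, 2006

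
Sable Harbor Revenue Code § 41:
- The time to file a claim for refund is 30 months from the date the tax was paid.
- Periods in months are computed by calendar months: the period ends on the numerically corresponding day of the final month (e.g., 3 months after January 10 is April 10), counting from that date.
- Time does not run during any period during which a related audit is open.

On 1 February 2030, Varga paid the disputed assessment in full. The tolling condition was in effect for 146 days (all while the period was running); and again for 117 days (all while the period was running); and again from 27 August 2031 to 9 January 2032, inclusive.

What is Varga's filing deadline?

30 months after 1 February 2030 is August 1, 2032.
Tolling adds 146 days: August 1, 2032 + 146 days = December 25, 2032.
Tolling adds 117 days: December 25, 2032 + 117 days = April 21, 2033.
From August 27, 2031 through January 9, 2032 inclusive is 136 days; tolling adds 136 days: April 21, 2033 + 136 days = September 4, 2033.

September 4, 2033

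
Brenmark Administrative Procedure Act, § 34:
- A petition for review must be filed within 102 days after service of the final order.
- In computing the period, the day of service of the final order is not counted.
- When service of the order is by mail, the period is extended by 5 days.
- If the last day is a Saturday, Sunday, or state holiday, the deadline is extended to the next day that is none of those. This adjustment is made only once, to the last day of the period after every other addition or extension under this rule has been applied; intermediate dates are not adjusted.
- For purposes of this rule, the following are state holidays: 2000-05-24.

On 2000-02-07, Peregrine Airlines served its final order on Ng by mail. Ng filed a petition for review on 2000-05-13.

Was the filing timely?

102 days after 2000-02-07 is May 19, 2000.
Service was by mail, adding 5 days: May 19, 2000 + 5 days = May 24, 2000.
May 24, 2000 is a listed holiday. The next qualifying day is May 25, 2000.
The deadline is May 25, 2000; the filing on May 13, 2000 is on or before that date.

Yes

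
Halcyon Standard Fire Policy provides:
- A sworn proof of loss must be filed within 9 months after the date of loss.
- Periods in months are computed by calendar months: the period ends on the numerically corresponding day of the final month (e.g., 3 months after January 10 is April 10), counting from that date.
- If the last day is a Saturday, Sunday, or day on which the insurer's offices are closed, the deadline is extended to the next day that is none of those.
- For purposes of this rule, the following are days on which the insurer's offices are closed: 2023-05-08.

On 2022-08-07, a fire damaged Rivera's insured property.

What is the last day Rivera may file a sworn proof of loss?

9 months after 2022-08-07 is May 7, 2023.
May 7, 2023 is Sunday; May 8, 2023 is a listed holiday. The next qualifying day is May 9, 2023.

May 9, 2023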